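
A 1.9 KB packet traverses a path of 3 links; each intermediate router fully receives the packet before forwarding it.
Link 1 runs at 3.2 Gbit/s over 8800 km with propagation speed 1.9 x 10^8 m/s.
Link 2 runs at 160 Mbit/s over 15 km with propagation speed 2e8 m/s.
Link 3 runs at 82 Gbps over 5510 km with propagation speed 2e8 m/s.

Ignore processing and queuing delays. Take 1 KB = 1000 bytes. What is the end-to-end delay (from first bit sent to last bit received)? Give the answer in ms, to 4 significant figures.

L = 15200 bits.
Transmission delays (L/R per hop): 0.00475, 0.095, 0.000185366 ms; sum = 0.0999354 ms.
Propagation delays (d/s per hop): 46.3158, 0.075, 27.55 ms; sum = 73.9408 ms.
End-to-end = 74.04 ms.

74.04 ms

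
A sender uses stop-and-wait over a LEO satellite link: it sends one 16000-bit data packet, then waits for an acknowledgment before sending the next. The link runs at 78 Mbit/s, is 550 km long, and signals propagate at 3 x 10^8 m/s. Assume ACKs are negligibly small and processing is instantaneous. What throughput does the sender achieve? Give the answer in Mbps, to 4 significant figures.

t_tx = L/R = 16000/78000000 = 0.000205128 s.
t_prop = 550000/300000000 = 0.00183333 s; RTT = 0.00366667 s.
Cycle = t_tx + RTT = 0.00387179 s.
Throughput = L / cycle = 16000 / 0.00387179 = 4.132 Mbps.

4.132 Mbps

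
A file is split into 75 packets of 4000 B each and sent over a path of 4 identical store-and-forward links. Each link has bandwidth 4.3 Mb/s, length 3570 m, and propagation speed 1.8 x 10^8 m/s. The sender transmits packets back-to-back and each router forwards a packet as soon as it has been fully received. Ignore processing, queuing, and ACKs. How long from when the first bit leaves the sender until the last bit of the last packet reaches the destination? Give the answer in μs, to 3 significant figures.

Per-hop transmission t_tx = L/R = 32000/4300000 = 7441.86 μs.
Per-hop propagation t_prop = 3570/180000000 = 19.8333 μs.
Pipeline fill: first packet needs 4·t_tx to clear all hops; remaining 74 packets each add one t_tx.
Total = (4+75-1)·t_tx + 4·t_prop = 78·7441.86 + 4·19.8333 = 581000 μs.

581000 μs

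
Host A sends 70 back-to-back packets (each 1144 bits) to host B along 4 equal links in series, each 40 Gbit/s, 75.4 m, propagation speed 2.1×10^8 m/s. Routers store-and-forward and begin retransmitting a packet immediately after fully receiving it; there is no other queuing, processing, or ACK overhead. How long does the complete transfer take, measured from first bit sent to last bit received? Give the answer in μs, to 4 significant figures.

3.524 μs

Per-hop transmission t_tx = L/R = 1144/40000000000 = 0.0286 μs.
Per-hop propagation t_prop = 75.4/210000000 = 0.359048 μs.
Pipeline fill: first packet needs 4·t_tx to clear all hops; remaining 69 packets each add one t_tx.
Total = (4+70-1)·t_tx + 4·t_prop = 73·0.0286 + 4·0.359048 = 3.524 μs.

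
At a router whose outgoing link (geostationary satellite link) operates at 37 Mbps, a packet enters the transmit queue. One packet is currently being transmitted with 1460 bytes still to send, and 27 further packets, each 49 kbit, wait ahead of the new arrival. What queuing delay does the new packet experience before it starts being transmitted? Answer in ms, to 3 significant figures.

36.1 ms

Each queued packet: L/R = 49000/37000000 = 1.32432 ms.
27 queued → 35.7568 ms.
Plus remaining 11680 bits of current packet: 0.315676 ms.
Queuing delay = 36.1 ms.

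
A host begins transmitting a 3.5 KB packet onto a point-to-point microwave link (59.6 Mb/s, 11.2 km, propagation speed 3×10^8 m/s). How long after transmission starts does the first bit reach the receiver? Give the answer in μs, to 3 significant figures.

37.3 μs

First bit experiences only propagation delay: d/s = 11200/300000000 = 37.3 μs.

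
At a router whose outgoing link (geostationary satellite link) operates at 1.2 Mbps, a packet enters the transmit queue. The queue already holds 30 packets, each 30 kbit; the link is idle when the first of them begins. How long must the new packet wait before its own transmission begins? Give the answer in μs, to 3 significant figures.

Each queued packet: L/R = 30000/1200000 = 25000 μs.
30 queued → 750000 μs.
Queuing delay = 750000 μs.

750000 μs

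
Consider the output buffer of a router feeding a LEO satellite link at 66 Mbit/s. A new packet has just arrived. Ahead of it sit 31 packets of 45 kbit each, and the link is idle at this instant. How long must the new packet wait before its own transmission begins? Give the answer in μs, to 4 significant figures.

21140 μs

Each queued packet: L/R = 45000/66000000 = 681.818 μs.
31 queued → 21136.4 μs.
Queuing delay = 21140 μs.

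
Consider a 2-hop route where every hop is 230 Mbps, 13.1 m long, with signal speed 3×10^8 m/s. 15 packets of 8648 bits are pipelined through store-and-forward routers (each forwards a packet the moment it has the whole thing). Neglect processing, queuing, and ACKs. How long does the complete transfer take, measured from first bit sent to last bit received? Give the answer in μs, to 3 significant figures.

Per-hop transmission t_tx = L/R = 8648/230000000 = 37.6 μs.
Per-hop propagation t_prop = 13.1/300000000 = 0.0436667 μs.
Pipeline fill: first packet needs 2·t_tx to clear all hops; remaining 14 packets each add one t_tx.
Total = (2+15-1)·t_tx + 2·t_prop = 16·37.6 + 2·0.0436667 = 602 μs.

602 μs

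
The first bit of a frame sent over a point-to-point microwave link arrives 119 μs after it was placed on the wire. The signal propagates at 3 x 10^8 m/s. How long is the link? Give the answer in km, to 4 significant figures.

35.70 km

d = s × t_prop = 300000000 × 0.000119 = 35.70 km.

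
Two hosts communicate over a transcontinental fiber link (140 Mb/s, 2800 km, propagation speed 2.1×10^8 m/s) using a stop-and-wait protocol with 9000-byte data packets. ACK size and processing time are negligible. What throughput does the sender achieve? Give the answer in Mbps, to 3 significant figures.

2.65 Mbps

t_tx = L/R = 72000/140000000 = 0.000514286 s.
t_prop = 2800000/210000000 = 0.0133333 s; RTT = 0.0266667 s.
Cycle = t_tx + RTT = 0.027181 s.
Throughput = L / cycle = 72000 / 0.027181 = 2.65 Mbps.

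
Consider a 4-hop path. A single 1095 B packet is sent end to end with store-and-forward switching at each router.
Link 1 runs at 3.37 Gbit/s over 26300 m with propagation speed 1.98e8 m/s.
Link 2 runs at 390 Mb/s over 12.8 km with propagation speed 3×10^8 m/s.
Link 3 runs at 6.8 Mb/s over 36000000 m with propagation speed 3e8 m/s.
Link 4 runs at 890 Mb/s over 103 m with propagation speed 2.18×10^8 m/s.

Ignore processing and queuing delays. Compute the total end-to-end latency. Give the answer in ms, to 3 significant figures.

L = 1095 × 8 = 8760 bits.
Transmission delays (L/R per hop): 0.00259941, 0.0224615, 1.28824, 0.0098427 ms; sum = 1.32314 ms.
Propagation delays (d/s per hop): 0.132828, 0.0426667, 120, 0.000472477 ms; sum = 120.176 ms.
End-to-end = 121 ms.

121 ms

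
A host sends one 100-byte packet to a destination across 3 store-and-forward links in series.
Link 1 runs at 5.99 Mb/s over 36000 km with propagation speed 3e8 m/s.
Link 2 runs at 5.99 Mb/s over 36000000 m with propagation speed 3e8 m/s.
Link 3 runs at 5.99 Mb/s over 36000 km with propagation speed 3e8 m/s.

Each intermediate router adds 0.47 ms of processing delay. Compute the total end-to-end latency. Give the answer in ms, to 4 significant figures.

L = 100 × 8 = 800 bits.
Transmission delay per hop = L/R = 800/5990000 = 0.133556 ms; 3 hops → 0.400668 ms.
Propagation delays (d/s per hop): 120, 120, 120 ms; sum = 360 ms.
Processing at 2 router(s): 2 × 0.47 ms = 0.94 ms.
End-to-end = 361.3 ms.

361.3 ms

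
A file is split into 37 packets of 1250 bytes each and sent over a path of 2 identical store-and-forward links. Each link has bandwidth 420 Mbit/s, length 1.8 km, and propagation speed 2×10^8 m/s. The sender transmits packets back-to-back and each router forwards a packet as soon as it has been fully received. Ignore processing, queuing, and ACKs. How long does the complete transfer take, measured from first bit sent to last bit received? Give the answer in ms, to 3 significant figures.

Per-hop transmission t_tx = L/R = 10000/420000000 = 0.0238095 ms.
Per-hop propagation t_prop = 1800/200000000 = 0.009 ms.
Pipeline fill: first packet needs 2·t_tx to clear all hops; remaining 36 packets each add one t_tx.
Total = (2+37-1)·t_tx + 2·t_prop = 38·0.0238095 + 2·0.009 = 0.923 ms.

0.923 ms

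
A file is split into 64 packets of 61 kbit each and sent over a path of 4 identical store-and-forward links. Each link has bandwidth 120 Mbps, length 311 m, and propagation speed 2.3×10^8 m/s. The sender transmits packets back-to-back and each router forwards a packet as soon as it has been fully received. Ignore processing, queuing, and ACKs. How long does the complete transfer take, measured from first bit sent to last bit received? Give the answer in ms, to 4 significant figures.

Per-hop transmission t_tx = L/R = 61000/120000000 = 0.508333 ms.
Per-hop propagation t_prop = 311/2.3e+08 = 0.00135217 ms.
Pipeline fill: first packet needs 4·t_tx to clear all hops; remaining 63 packets each add one t_tx.
Total = (4+64-1)·t_tx + 4·t_prop = 67·0.508333 + 4·0.00135217 = 34.06 ms.

34.06 ms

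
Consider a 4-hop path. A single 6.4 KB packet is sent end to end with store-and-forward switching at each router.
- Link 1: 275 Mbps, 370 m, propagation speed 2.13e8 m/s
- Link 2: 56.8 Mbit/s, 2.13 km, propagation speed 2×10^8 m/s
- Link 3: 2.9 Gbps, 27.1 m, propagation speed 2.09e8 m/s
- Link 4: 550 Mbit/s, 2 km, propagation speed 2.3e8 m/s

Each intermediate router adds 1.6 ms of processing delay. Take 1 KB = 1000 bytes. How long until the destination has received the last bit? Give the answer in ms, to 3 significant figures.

L = 51200 bits.
Transmission delays (L/R per hop): 0.186182, 0.901408, 0.0176552, 0.0930909 ms; sum = 1.19834 ms.
Propagation delays (d/s per hop): 0.00173709, 0.01065, 0.000129665, 0.00869565 ms; sum = 0.0212124 ms.
Processing at 3 router(s): 3 × 1.6 ms = 4.8 ms.
End-to-end = 6.02 ms.

6.02 ms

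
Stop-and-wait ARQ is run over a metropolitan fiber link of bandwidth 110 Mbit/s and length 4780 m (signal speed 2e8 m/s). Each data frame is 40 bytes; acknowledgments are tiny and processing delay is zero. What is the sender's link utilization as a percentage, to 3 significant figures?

5.74 %

t_tx = L/R = 320/110000000 = 2.90909e-06 s.
t_prop = 4780/200000000 = 2.39e-05 s; RTT = 4.78e-05 s.
Cycle = t_tx + RTT = 5.07091e-05 s.
Utilization = t_tx / cycle = 2.90909e-06/5.07091e-05 = 5.74 %.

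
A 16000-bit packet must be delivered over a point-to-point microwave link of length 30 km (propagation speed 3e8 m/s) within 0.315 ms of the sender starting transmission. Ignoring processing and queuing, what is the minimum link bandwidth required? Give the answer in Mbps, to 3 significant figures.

74.4 Mbps

Propagation delay = 30000 / 300000000 = 0.1 ms.
Transmission budget = 0.315 − 0.1 = 0.215 ms.
R ≥ L / t_tx = 16000 bits / 0.000215 s = 74.4 Mbps.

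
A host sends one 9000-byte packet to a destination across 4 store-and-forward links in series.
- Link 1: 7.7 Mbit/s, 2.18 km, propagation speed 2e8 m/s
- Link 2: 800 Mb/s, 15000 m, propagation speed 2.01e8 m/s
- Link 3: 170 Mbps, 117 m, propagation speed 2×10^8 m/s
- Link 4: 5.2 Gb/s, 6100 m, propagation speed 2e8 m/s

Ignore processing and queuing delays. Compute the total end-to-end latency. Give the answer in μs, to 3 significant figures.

9990 μs

L = 9000 × 8 = 72000 bits.
Transmission delays (L/R per hop): 9350.65, 90, 423.529, 13.8462 μs; sum = 9878.02 μs.
Propagation delays (d/s per hop): 10.9, 74.6269, 0.585, 30.5 μs; sum = 116.612 μs.
End-to-end = 9990 μs.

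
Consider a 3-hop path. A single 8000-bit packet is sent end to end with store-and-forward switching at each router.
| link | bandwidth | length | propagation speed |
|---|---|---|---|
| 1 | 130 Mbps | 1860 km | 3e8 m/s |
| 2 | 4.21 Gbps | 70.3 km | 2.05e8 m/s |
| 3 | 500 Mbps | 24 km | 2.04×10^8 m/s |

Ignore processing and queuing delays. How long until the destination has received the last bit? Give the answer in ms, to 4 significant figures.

6.740 ms

Transmission delays (L/R per hop): 0.0615385, 0.00190024, 0.016 ms; sum = 0.0794387 ms.
Propagation delays (d/s per hop): 6.2, 0.342927, 0.117647 ms; sum = 6.66057 ms.
End-to-end = 6.740 ms.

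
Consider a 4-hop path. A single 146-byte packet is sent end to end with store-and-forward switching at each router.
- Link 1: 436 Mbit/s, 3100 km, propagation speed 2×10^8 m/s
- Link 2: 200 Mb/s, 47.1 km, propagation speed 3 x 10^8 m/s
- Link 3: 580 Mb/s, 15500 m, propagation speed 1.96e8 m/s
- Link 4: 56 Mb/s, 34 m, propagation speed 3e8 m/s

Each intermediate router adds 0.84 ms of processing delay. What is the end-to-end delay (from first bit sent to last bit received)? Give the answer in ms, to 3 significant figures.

18.3 ms

L = 146 × 8 = 1168 bits.
Transmission delays (L/R per hop): 0.0026789, 0.00584, 0.00201379, 0.0208571 ms; sum = 0.0313898 ms.
Propagation delays (d/s per hop): 15.5, 0.157, 0.0790816, 0.000113333 ms; sum = 15.7362 ms.
Processing at 3 router(s): 3 × 0.84 ms = 2.52 ms.
End-to-end = 18.3 ms.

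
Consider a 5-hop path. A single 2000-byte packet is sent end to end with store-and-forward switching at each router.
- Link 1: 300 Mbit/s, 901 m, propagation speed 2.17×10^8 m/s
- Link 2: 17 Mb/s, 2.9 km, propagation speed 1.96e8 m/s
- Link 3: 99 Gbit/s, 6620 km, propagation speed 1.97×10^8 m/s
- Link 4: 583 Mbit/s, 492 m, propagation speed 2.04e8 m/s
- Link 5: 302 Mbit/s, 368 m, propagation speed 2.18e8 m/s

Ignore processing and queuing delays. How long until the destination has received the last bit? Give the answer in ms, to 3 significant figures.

L = 2000 × 8 = 16000 bits.
Transmission delays (L/R per hop): 0.0533333, 0.941176, 0.000161616, 0.0274443, 0.0529801 ms; sum = 1.0751 ms.
Propagation delays (d/s per hop): 0.00415207, 0.0147959, 33.6041, 0.00241176, 0.00168807 ms; sum = 33.6271 ms.
End-to-end = 34.7 ms.

34.7 ms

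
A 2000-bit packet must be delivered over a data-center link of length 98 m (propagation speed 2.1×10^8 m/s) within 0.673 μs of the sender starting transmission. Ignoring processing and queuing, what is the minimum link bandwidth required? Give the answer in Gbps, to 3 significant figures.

9.69 Gbps

Propagation delay = 98 / 210000000 = 0.466667 μs.
Transmission budget = 0.673 − 0.466667 = 0.206333 μs.
R ≥ L / t_tx = 2000 bits / 2.06333e-07 s = 9.69 Gbps.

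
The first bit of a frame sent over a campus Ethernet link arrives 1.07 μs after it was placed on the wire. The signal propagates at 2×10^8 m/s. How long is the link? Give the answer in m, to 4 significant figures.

d = s × t_prop = 200000000 × 1.07e-06 = 214.0 m.

214.0 m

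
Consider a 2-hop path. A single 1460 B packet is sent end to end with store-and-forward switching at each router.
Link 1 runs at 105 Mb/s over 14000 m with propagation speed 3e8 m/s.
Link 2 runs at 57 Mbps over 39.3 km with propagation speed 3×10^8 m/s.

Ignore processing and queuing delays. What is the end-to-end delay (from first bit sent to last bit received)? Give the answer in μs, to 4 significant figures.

493.8 μs

L = 1460 × 8 = 11680 bits.
Transmission delays (L/R per hop): 111.238, 204.912 μs; sum = 316.15 μs.
Propagation delays (d/s per hop): 46.6667, 131 μs; sum = 177.667 μs.
End-to-end = 493.8 μs.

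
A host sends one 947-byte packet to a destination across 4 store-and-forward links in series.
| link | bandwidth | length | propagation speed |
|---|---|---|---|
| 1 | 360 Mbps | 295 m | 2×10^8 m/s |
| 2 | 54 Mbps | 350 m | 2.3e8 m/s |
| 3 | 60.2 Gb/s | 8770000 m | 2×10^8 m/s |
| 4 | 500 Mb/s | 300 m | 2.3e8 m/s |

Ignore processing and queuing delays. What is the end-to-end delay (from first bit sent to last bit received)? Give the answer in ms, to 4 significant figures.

L = 947 × 8 = 7576 bits.
Transmission delays (L/R per hop): 0.0210444, 0.140296, 0.000125847, 0.015152 ms; sum = 0.176619 ms.
Propagation delays (d/s per hop): 0.001475, 0.00152174, 43.85, 0.00130435 ms; sum = 43.8543 ms.
End-to-end = 44.03 ms.

44.03 ms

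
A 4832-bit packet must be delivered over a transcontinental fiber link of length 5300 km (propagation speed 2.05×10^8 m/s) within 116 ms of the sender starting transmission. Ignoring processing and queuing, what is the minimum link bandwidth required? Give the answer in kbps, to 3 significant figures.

Propagation delay = 5300000 / 2.05e+08 = 25.8537 ms.
Transmission budget = 116 − 25.8537 = 90.1463 ms.
R ≥ L / t_tx = 4832 bits / 0.0901463 s = 53.6 kbps.

53.6 kbps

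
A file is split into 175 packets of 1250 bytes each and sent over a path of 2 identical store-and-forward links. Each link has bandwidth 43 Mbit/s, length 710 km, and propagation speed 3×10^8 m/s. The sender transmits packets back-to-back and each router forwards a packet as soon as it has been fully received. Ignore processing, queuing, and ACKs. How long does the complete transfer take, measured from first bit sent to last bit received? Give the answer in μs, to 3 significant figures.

Per-hop transmission t_tx = L/R = 10000/43000000 = 232.558 μs.
Per-hop propagation t_prop = 710000/300000000 = 2366.67 μs.
Pipeline fill: first packet needs 2·t_tx to clear all hops; remaining 174 packets each add one t_tx.
Total = (2+175-1)·t_tx + 2·t_prop = 176·232.558 + 2·2366.67 = 45700 μs.

45700 μs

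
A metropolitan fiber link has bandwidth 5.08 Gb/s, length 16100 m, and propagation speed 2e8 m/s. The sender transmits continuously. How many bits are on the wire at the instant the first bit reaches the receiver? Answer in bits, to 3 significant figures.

409000 bits

Propagation delay = 16100 / 200000000 = 8.05e-05 s.
BDP = R × t_prop = 5080000000 × 8.05e-05 = 408940 bits.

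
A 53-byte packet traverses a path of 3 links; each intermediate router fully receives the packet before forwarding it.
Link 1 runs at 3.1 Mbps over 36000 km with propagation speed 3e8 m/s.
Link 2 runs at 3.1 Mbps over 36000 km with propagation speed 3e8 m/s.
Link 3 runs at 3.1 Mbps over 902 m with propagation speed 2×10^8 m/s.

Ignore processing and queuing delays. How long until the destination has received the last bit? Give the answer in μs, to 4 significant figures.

240400 μs

L = 53 × 8 = 424 bits.
Transmission delay per hop = L/R = 424/3100000 = 136.774 μs; 3 hops → 410.323 μs.
Propagation delays (d/s per hop): 120000, 120000, 4.51 μs; sum = 240005 μs.
End-to-end = 240400 μs.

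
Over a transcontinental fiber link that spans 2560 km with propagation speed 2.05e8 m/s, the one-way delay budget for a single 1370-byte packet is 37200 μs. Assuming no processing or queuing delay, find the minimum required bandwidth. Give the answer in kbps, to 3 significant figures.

444 kbps

L = 10960 bits.
Propagation delay = 2560000 / 2.05e+08 = 12487.8 μs.
Transmission budget = 37200 − 12487.8 = 24712.2 μs.
R ≥ L / t_tx = 10960 bits / 0.0247122 s = 444 kbps.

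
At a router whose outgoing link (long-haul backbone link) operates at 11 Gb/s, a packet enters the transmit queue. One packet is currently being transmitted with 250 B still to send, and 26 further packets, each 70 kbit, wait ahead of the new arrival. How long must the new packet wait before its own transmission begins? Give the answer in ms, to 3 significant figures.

0.166 ms

Each queued packet: L/R = 70000/11000000000 = 0.00636364 ms.
26 queued → 0.165455 ms.
Plus remaining 2000 bits of current packet: 0.000181818 ms.
Queuing delay = 0.166 ms.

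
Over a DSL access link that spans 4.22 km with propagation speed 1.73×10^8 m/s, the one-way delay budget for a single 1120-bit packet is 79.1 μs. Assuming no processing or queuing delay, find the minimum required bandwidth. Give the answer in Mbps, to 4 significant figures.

20.47 Mbps

Propagation delay = 4220 / 173000000 = 24.3931 μs.
Transmission budget = 79.1 − 24.3931 = 54.7069 μs.
R ≥ L / t_tx = 1120 bits / 5.47069e-05 s = 20.47 Mbps.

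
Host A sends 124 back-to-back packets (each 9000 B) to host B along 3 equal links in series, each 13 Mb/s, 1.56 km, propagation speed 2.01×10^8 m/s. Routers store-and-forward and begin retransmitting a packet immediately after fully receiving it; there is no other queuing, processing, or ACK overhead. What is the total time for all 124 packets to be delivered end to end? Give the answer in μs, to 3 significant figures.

Per-hop transmission t_tx = L/R = 72000/13000000 = 5538.46 μs.
Per-hop propagation t_prop = 1560/2.01e+08 = 7.76119 μs.
Pipeline fill: first packet needs 3·t_tx to clear all hops; remaining 123 packets each add one t_tx.
Total = (3+124-1)·t_tx + 3·t_prop = 126·5538.46 + 3·7.76119 = 698000 μs.

698000 μs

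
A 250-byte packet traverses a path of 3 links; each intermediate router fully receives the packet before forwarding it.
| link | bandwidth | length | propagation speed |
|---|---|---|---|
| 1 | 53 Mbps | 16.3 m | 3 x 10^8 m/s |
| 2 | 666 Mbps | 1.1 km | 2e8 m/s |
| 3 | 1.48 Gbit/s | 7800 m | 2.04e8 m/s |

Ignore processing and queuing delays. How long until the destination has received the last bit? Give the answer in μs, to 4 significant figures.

85.88 μs

L = 250 × 8 = 2000 bits.
Transmission delays (L/R per hop): 37.7358, 3.003, 1.35135 μs; sum = 42.0902 μs.
Propagation delays (d/s per hop): 0.0543333, 5.5, 38.2353 μs; sum = 43.7896 μs.
End-to-end = 85.88 μs.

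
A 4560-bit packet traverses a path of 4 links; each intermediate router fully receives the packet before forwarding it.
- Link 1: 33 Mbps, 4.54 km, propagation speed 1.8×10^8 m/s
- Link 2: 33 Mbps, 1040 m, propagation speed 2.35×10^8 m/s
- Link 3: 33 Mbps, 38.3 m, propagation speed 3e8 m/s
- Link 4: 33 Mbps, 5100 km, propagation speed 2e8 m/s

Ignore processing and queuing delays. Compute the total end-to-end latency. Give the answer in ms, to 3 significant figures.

Transmission delay per hop = L/R = 4560/33000000 = 0.138182 ms; 4 hops → 0.552727 ms.
Propagation delays (d/s per hop): 0.0252222, 0.00442553, 0.000127667, 25.5 ms; sum = 25.5298 ms.
End-to-end = 26.1 ms.

26.1 ms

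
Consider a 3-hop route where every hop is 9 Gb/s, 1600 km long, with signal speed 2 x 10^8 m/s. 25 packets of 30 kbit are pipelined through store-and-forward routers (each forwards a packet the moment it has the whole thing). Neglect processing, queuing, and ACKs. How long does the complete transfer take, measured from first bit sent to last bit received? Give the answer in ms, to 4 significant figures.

24.09 ms

Per-hop transmission t_tx = L/R = 30000/9000000000 = 0.00333333 ms.
Per-hop propagation t_prop = 1600000/200000000 = 8 ms.
Pipeline fill: first packet needs 3·t_tx to clear all hops; remaining 24 packets each add one t_tx.
Total = (3+25-1)·t_tx + 3·t_prop = 27·0.00333333 + 3·8 = 24.09 ms.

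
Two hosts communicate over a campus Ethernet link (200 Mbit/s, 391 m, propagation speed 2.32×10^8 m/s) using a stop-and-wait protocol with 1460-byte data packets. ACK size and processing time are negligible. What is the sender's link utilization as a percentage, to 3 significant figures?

t_tx = L/R = 11680/200000000 = 5.84e-05 s.
t_prop = 391/2.32e+08 = 1.68534e-06 s; RTT = 3.37069e-06 s.
Cycle = t_tx + RTT = 6.17707e-05 s.
Utilization = t_tx / cycle = 5.84e-05/6.17707e-05 = 94.5 %.

94.5 %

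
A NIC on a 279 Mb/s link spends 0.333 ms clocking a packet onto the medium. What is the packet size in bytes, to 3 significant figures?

L = R × t_tx = 279000000 b/s × 0.000333 s = 92907 bits.
In bytes: 92907 / 8 = 11600 bytes.

11600 bytes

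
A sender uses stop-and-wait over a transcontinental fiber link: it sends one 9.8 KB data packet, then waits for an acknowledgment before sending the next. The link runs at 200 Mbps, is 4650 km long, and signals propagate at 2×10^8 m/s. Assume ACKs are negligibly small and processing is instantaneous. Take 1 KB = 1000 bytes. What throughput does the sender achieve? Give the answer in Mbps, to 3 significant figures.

1.67 Mbps

t_tx = L/R = 78400/200000000 = 0.000392 s.
t_prop = 4650000/200000000 = 0.02325 s; RTT = 0.0465 s.
Cycle = t_tx + RTT = 0.046892 s.
Throughput = L / cycle = 78400 / 0.046892 = 1.67 Mbps.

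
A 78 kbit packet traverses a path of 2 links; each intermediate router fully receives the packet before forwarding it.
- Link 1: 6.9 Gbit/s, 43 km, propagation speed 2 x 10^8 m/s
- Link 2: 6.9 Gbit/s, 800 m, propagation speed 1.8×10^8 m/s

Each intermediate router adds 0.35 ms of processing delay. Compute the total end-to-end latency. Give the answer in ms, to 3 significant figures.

0.592 ms

L = 78000 bits.
Transmission delay per hop = L/R = 78000/6900000000 = 0.0113043 ms; 2 hops → 0.0226087 ms.
Propagation delays (d/s per hop): 0.215, 0.00444444 ms; sum = 0.219444 ms.
Processing at 1 router(s): 1 × 0.35 ms = 0.35 ms.
End-to-end = 0.592 ms.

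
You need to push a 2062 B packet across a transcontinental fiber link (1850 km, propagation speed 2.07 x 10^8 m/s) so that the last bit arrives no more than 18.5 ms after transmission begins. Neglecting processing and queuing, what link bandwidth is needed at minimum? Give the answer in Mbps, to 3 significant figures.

L = 16496 bits.
Propagation delay = 1850000 / 2.07e+08 = 8.9372 ms.
Transmission budget = 18.5 − 8.9372 = 9.5628 ms.
R ≥ L / t_tx = 16496 bits / 0.0095628 s = 1.73 Mbps.

1.73 Mbps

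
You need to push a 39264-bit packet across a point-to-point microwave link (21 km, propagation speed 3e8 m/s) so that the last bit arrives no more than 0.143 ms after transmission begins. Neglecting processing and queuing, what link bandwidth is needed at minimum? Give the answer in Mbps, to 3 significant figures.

538 Mbps

Propagation delay = 21000 / 300000000 = 0.07 ms.
Transmission budget = 0.143 − 0.07 = 0.073 ms.
R ≥ L / t_tx = 39264 bits / 7.3e-05 s = 538 Mbps.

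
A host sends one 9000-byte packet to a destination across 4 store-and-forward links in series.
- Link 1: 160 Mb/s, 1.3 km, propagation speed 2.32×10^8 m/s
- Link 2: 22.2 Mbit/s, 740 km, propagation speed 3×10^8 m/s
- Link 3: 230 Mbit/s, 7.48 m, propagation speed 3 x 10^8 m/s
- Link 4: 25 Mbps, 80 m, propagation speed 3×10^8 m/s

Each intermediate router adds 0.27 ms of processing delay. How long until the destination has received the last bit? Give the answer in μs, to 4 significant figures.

L = 9000 × 8 = 72000 bits.
Transmission delays (L/R per hop): 450, 3243.24, 313.043, 2880 μs; sum = 6886.29 μs.
Propagation delays (d/s per hop): 5.60345, 2466.67, 0.0249333, 0.266667 μs; sum = 2472.56 μs.
Processing at 3 router(s): 3 × 0.27 ms = 810 μs.
End-to-end = 10170 μs.

10170 μs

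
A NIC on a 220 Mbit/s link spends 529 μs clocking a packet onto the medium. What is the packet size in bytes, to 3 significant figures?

14500 bytes

L = R × t_tx = 220000000 b/s × 0.000529 s = 116380 bits.
In bytes: 116380 / 8 = 14500 bytes.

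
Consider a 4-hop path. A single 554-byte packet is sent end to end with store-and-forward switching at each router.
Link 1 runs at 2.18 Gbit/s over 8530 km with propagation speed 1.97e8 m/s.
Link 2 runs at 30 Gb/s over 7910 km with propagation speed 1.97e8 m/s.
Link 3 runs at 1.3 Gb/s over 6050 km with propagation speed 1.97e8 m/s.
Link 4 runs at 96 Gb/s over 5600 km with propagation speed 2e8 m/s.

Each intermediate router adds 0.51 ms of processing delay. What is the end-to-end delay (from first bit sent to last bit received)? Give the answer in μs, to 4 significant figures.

143700 μs

L = 554 × 8 = 4432 bits.
Transmission delays (L/R per hop): 2.03303, 0.147733, 3.40923, 0.0461667 μs; sum = 5.63616 μs.
Propagation delays (d/s per hop): 43299.5, 40152.3, 30710.7, 28000 μs; sum = 142162 μs.
Processing at 3 router(s): 3 × 0.51 ms = 1530 μs.
End-to-end = 143700 μs.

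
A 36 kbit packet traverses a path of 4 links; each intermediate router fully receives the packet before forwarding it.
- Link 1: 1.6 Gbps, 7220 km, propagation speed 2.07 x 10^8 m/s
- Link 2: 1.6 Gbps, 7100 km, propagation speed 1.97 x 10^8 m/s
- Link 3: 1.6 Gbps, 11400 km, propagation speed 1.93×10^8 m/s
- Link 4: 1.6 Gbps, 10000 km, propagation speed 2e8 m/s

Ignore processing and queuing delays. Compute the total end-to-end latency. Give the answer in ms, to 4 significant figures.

180.1 ms

L = 36000 bits.
Transmission delay per hop = L/R = 36000/1600000000 = 0.0225 ms; 4 hops → 0.09 ms.
Propagation delays (d/s per hop): 34.8792, 36.0406, 59.0674, 50 ms; sum = 179.987 ms.
End-to-end = 180.1 ms.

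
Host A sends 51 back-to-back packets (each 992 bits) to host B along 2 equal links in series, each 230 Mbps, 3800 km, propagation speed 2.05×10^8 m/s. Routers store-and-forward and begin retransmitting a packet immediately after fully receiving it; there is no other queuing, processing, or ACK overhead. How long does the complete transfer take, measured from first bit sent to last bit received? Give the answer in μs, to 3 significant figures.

37300 μs

Per-hop transmission t_tx = L/R = 992/230000000 = 4.31304 μs.
Per-hop propagation t_prop = 3800000/2.05e+08 = 18536.6 μs.
Pipeline fill: first packet needs 2·t_tx to clear all hops; remaining 50 packets each add one t_tx.
Total = (2+51-1)·t_tx + 2·t_prop = 52·4.31304 + 2·18536.6 = 37300 μs.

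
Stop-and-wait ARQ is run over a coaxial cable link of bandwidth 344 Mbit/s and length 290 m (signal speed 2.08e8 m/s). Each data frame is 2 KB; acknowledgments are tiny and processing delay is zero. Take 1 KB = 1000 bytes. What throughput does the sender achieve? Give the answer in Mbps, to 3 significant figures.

325 Mbps

t_tx = L/R = 16000/344000000 = 4.65116e-05 s.
t_prop = 290/208000000 = 1.39423e-06 s; RTT = 2.78846e-06 s.
Cycle = t_tx + RTT = 4.93001e-05 s.
Throughput = L / cycle = 16000 / 4.93001e-05 = 325 Mbps.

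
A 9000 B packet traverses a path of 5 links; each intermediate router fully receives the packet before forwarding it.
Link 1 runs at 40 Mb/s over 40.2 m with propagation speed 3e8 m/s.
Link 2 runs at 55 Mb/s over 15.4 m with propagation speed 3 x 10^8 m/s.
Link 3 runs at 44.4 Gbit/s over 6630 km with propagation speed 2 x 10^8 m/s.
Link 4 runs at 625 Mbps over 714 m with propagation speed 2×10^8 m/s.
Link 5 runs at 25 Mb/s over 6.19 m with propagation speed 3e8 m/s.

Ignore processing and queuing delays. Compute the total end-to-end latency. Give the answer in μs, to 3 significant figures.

39300 μs

L = 9000 × 8 = 72000 bits.
Transmission delays (L/R per hop): 1800, 1309.09, 1.62162, 115.2, 2880 μs; sum = 6105.91 μs.
Propagation delays (d/s per hop): 0.134, 0.0513333, 33150, 3.57, 0.0206333 μs; sum = 33153.8 μs.
End-to-end = 39300 μs.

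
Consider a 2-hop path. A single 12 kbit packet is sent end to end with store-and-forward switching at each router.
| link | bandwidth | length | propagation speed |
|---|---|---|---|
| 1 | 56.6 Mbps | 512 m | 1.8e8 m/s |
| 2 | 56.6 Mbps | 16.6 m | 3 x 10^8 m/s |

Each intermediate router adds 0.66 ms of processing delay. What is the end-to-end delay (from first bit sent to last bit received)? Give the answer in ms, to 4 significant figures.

1.087 ms

L = 12000 bits.
Transmission delay per hop = L/R = 12000/56600000 = 0.212014 ms; 2 hops → 0.424028 ms.
Propagation delays (d/s per hop): 0.00284444, 5.53333e-05 ms; sum = 0.00289978 ms.
Processing at 1 router(s): 1 × 0.66 ms = 0.66 ms.
End-to-end = 1.087 ms.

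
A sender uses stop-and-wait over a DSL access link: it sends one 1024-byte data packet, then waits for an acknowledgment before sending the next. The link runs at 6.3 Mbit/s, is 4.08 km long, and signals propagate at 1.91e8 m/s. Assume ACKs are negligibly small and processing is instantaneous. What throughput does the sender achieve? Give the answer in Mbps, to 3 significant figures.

t_tx = L/R = 8192/6300000 = 0.00130032 s.
t_prop = 4080/191000000 = 2.13613e-05 s; RTT = 4.27225e-05 s.
Cycle = t_tx + RTT = 0.00134304 s.
Throughput = L / cycle = 8192 / 0.00134304 = 6.10 Mbps.

6.10 Mbps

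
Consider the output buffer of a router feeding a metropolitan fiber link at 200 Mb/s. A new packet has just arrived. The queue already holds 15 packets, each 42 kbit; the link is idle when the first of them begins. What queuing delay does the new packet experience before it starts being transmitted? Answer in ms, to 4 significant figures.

3.150 ms

Each queued packet: L/R = 42000/200000000 = 0.21 ms.
15 queued → 3.15 ms.
Queuing delay = 3.150 ms.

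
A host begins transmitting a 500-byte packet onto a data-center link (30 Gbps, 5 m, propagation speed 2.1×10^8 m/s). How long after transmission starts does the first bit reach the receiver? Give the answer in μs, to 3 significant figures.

First bit experiences only propagation delay: d/s = 5/210000000 = 0.0238 μs.

0.0238 μs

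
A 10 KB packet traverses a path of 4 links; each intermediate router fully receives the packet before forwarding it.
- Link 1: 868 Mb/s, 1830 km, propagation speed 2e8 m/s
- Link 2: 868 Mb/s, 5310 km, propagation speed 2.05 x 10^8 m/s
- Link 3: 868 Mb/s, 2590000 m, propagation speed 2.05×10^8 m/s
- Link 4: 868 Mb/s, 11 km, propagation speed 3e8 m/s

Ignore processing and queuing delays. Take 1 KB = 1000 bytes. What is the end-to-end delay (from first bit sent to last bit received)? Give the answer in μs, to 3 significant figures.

48100 μs

L = 80000 bits.
Transmission delay per hop = L/R = 80000/868000000 = 92.1659 μs; 4 hops → 368.664 μs.
Propagation delays (d/s per hop): 9150, 25902.4, 12634.1, 36.6667 μs; sum = 47723.3 μs.
End-to-end = 48100 μs.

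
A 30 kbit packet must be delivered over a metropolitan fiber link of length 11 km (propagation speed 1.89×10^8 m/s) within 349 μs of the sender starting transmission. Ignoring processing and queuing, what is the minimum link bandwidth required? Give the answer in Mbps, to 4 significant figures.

Propagation delay = 11000 / 189000000 = 58.2011 μs.
Transmission budget = 349 − 58.2011 = 290.799 μs.
R ≥ L / t_tx = 30000 bits / 0.000290799 s = 103.2 Mbps.

103.2 Mbps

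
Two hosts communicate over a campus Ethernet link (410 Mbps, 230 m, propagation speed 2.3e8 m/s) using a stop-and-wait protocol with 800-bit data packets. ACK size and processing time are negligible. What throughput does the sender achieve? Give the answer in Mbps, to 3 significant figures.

t_tx = L/R = 800/410000000 = 1.95122e-06 s.
t_prop = 230/2.3e+08 = 1e-06 s; RTT = 2e-06 s.
Cycle = t_tx + RTT = 3.95122e-06 s.
Throughput = L / cycle = 800 / 3.95122e-06 = 202 Mbps.

202 Mbps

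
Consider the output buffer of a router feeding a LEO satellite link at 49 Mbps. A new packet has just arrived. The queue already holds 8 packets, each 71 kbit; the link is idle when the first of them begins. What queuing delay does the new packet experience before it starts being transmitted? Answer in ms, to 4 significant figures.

Each queued packet: L/R = 71000/49000000 = 1.44898 ms.
8 queued → 11.5918 ms.
Queuing delay = 11.59 ms.

11.59 ms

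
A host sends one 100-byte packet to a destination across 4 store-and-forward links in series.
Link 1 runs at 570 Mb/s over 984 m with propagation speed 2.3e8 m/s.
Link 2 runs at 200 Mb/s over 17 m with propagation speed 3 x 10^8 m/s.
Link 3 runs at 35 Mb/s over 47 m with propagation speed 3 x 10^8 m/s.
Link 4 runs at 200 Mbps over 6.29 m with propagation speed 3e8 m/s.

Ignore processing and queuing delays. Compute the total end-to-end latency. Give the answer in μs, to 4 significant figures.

L = 100 × 8 = 800 bits.
Transmission delays (L/R per hop): 1.40351, 4, 22.8571, 4 μs; sum = 32.2607 μs.
Propagation delays (d/s per hop): 4.27826, 0.0566667, 0.156667, 0.0209667 μs; sum = 4.51256 μs.
End-to-end = 36.77 μs.

36.77 μs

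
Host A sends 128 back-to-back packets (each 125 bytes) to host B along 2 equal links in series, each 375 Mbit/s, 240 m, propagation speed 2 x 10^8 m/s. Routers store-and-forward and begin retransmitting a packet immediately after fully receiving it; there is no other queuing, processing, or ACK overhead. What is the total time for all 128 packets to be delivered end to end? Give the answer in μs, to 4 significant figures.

346.4 μs

Per-hop transmission t_tx = L/R = 1000/375000000 = 2.66667 μs.
Per-hop propagation t_prop = 240/200000000 = 1.2 μs.
Pipeline fill: first packet needs 2·t_tx to clear all hops; remaining 127 packets each add one t_tx.
Total = (2+128-1)·t_tx + 2·t_prop = 129·2.66667 + 2·1.2 = 346.4 μs.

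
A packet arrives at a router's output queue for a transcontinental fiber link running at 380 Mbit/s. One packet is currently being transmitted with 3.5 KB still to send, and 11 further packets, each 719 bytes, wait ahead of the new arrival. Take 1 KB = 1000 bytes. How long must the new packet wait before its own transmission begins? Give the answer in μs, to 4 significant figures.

240.2 μs

Each queued packet: L/R = 5752/380000000 = 15.1368 μs.
11 queued → 166.505 μs.
Plus remaining 28000 bits of current packet: 73.6842 μs.
Queuing delay = 240.2 μs.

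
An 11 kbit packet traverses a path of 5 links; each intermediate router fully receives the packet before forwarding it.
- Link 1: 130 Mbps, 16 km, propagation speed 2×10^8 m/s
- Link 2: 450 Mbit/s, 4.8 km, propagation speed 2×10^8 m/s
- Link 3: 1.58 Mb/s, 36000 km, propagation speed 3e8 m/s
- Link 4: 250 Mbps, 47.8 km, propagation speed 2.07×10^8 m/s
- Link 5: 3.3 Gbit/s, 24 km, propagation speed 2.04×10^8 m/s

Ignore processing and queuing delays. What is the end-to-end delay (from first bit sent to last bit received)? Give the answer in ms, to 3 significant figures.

L = 11000 bits.
Transmission delays (L/R per hop): 0.0846154, 0.0244444, 6.96203, 0.044, 0.00333333 ms; sum = 7.11842 ms.
Propagation delays (d/s per hop): 0.08, 0.024, 120, 0.230918, 0.117647 ms; sum = 120.453 ms.
End-to-end = 128 ms.

128 ms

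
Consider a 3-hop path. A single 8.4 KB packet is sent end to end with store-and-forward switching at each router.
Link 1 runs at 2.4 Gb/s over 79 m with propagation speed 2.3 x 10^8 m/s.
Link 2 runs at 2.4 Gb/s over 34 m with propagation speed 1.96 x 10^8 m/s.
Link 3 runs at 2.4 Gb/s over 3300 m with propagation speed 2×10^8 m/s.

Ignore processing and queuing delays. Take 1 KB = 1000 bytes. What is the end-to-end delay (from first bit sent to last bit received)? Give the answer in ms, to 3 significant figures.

L = 67200 bits.
Transmission delay per hop = L/R = 67200/2400000000 = 0.028 ms; 3 hops → 0.084 ms.
Propagation delays (d/s per hop): 0.000343478, 0.000173469, 0.0165 ms; sum = 0.0170169 ms.
End-to-end = 0.101 ms.

0.101 ms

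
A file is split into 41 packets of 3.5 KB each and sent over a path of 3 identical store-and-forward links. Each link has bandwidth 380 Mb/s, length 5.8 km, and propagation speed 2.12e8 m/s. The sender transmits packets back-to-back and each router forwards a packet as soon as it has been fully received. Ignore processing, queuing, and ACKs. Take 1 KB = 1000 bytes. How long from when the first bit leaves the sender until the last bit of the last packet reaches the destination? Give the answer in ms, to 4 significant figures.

Per-hop transmission t_tx = L/R = 28000/380000000 = 0.0736842 ms.
Per-hop propagation t_prop = 5800/212000000 = 0.0273585 ms.
Pipeline fill: first packet needs 3·t_tx to clear all hops; remaining 40 packets each add one t_tx.
Total = (3+41-1)·t_tx + 3·t_prop = 43·0.0736842 + 3·0.0273585 = 3.250 ms.

3.250 ms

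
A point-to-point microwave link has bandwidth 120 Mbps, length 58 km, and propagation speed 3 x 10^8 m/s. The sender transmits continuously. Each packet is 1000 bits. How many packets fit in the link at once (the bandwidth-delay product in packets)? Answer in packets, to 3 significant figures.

Propagation delay = 58000 / 300000000 = 0.000193333 s.
BDP = R × t_prop = 120000000 × 0.000193333 = 23200 bits.
In packets of 1000 bits: 23.2 packets.

23.2 packets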